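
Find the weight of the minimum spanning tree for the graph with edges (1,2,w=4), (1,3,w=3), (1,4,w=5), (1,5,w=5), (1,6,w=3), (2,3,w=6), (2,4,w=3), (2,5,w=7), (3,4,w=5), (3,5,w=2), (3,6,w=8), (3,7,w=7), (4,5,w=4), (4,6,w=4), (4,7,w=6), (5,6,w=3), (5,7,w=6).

Apply Kruskal's algorithm (sort edges by weight, add if no cycle):

Sorted edges by weight:
  (3,5) w=2
  (1,6) w=3
  (1,3) w=3
  (2,4) w=3
  (5,6) w=3
  (1,2) w=4
  (4,5) w=4
  (4,6) w=4
  (1,4) w=5
  (1,5) w=5
  (3,4) w=5
  (2,3) w=6
  (4,7) w=6
  (5,7) w=6
  (2,5) w=7
  (3,7) w=7
  (3,6) w=8

Add edge (3,5) w=2 -- no cycle. Running total: 2
Add edge (1,6) w=3 -- no cycle. Running total: 5
Add edge (1,3) w=3 -- no cycle. Running total: 8
Add edge (2,4) w=3 -- no cycle. Running total: 11
Skip edge (5,6) w=3 -- would create cycle
Add edge (1,2) w=4 -- no cycle. Running total: 15
Skip edge (4,5) w=4 -- would create cycle
Skip edge (4,6) w=4 -- would create cycle
Skip edge (1,4) w=5 -- would create cycle
Skip edge (1,5) w=5 -- would create cycle
Skip edge (3,4) w=5 -- would create cycle
Skip edge (2,3) w=6 -- would create cycle
Add edge (4,7) w=6 -- no cycle. Running total: 21

MST edges: (3,5,w=2), (1,6,w=3), (1,3,w=3), (2,4,w=3), (1,2,w=4), (4,7,w=6)
Total MST weight: 2 + 3 + 3 + 3 + 4 + 6 = 21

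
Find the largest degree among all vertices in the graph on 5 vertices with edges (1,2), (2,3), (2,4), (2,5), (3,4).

Step 1: Count edges incident to each vertex:
  deg(1) = 1 (neighbors: 2)
  deg(2) = 4 (neighbors: 1, 3, 4, 5)
  deg(3) = 2 (neighbors: 2, 4)
  deg(4) = 2 (neighbors: 2, 3)
  deg(5) = 1 (neighbors: 2)

Step 2: Find maximum:
  max(1, 4, 2, 2, 1) = 4 (vertex 2)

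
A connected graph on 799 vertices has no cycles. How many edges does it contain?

A tree on n vertices always has exactly n - 1 edges.
For n = 799: edges = 799 - 1 = 798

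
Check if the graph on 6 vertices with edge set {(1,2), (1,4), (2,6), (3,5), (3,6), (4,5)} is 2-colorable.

Step 1: Attempt 2-coloring using BFS:
  Start at vertex 1, assign color 0
  Color vertex 2 with color 1 (neighbor of 1)
  Color vertex 4 with color 1 (neighbor of 1)
  Color vertex 6 with color 0 (neighbor of 2)
  Color vertex 5 with color 0 (neighbor of 4)
  Color vertex 3 with color 1 (neighbor of 6)

Step 2: 2-coloring succeeded. No conflicts found.
  Set A (color 0): {1, 5, 6}
  Set B (color 1): {2, 3, 4}

The graph is bipartite with partition {1, 5, 6}, {2, 3, 4}.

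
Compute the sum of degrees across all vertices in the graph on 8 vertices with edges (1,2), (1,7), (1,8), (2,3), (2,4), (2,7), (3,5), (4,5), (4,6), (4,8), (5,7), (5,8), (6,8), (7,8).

Step 1: Count edges incident to each vertex:
  deg(1) = 3 (neighbors: 2, 7, 8)
  deg(2) = 4 (neighbors: 1, 3, 4, 7)
  deg(3) = 2 (neighbors: 2, 5)
  deg(4) = 4 (neighbors: 2, 5, 6, 8)
  deg(5) = 4 (neighbors: 3, 4, 7, 8)
  deg(6) = 2 (neighbors: 4, 8)
  deg(7) = 4 (neighbors: 1, 2, 5, 8)
  deg(8) = 5 (neighbors: 1, 4, 5, 6, 7)

Step 2: Sum all degrees:
  3 + 4 + 2 + 4 + 4 + 2 + 4 + 5 = 28

Verification: sum of degrees = 2 * |E| = 2 * 14 = 28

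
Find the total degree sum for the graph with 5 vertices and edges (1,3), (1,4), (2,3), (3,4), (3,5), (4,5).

Step 1: Count edges incident to each vertex:
  deg(1) = 2 (neighbors: 3, 4)
  deg(2) = 1 (neighbors: 3)
  deg(3) = 4 (neighbors: 1, 2, 4, 5)
  deg(4) = 3 (neighbors: 1, 3, 5)
  deg(5) = 2 (neighbors: 3, 4)

Step 2: Sum all degrees:
  2 + 1 + 4 + 3 + 2 = 12

Verification: sum of degrees = 2 * |E| = 2 * 6 = 12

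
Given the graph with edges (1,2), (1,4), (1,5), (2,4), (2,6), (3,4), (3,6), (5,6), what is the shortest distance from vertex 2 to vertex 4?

Step 1: Build adjacency list:
  1: 2, 4, 5
  2: 1, 4, 6
  3: 4, 6
  4: 1, 2, 3
  5: 1, 6
  6: 2, 3, 5

Step 2: BFS from vertex 2 to find shortest path to 4:
  vertex 1 reached at distance 1
  vertex 4 reached at distance 1

Step 3: Shortest path: 2 -> 4
Path length: 1 edge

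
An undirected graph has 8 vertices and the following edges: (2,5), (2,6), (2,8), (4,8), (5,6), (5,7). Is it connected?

Step 1: Build adjacency list from edges:
  1: (none)
  2: 5, 6, 8
  3: (none)
  4: 8
  5: 2, 6, 7
  6: 2, 5
  7: 5
  8: 2, 4

Step 2: Run BFS/DFS from vertex 1:
  Visited: {1}
  Reached 1 of 8 vertices

Step 3: Only 1 of 8 vertices reached. Graph is disconnected.
Connected components: {1}, {2, 4, 5, 6, 7, 8}, {3}
Answer: No, the graph is not connected (3 components).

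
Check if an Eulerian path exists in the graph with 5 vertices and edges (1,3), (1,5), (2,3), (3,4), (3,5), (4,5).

Step 1: Find the degree of each vertex:
  deg(1) = 2
  deg(2) = 1
  deg(3) = 4
  deg(4) = 2
  deg(5) = 3

Step 2: Count vertices with odd degree:
  Odd-degree vertices: 2, 5 (2 total)

Step 3: Apply Euler's theorem:
  - Eulerian circuit exists iff graph is connected and all vertices have even degree
  - Eulerian path exists iff graph is connected and has 0 or 2 odd-degree vertices

Graph is connected with exactly 2 odd-degree vertices (2, 5).
Eulerian path exists (starting and ending at the odd-degree vertices), but no Eulerian circuit.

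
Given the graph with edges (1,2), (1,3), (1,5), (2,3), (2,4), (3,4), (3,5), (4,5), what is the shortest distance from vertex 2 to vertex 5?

Step 1: Build adjacency list:
  1: 2, 3, 5
  2: 1, 3, 4
  3: 1, 2, 4, 5
  4: 2, 3, 5
  5: 1, 3, 4

Step 2: BFS from vertex 2 to find shortest path to 5:
  vertex 1 reached at distance 1
  vertex 3 reached at distance 1
  vertex 4 reached at distance 1
  vertex 5 reached at distance 2

Step 3: Shortest path: 2 -> 3 -> 5
Path length: 2 edges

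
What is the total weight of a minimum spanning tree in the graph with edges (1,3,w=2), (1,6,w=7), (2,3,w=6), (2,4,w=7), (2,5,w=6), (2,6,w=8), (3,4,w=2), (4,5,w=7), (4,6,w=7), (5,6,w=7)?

Apply Kruskal's algorithm (sort edges by weight, add if no cycle):

Sorted edges by weight:
  (1,3) w=2
  (3,4) w=2
  (2,3) w=6
  (2,5) w=6
  (1,6) w=7
  (2,4) w=7
  (4,6) w=7
  (4,5) w=7
  (5,6) w=7
  (2,6) w=8

Add edge (1,3) w=2 -- no cycle. Running total: 2
Add edge (3,4) w=2 -- no cycle. Running total: 4
Add edge (2,3) w=6 -- no cycle. Running total: 10
Add edge (2,5) w=6 -- no cycle. Running total: 16
Add edge (1,6) w=7 -- no cycle. Running total: 23

MST edges: (1,3,w=2), (3,4,w=2), (2,3,w=6), (2,5,w=6), (1,6,w=7)
Total MST weight: 2 + 2 + 6 + 6 + 7 = 23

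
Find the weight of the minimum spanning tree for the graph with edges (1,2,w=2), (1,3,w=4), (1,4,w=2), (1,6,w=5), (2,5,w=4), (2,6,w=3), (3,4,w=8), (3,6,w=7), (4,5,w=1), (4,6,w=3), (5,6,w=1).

Apply Kruskal's algorithm (sort edges by weight, add if no cycle):

Sorted edges by weight:
  (4,5) w=1
  (5,6) w=1
  (1,2) w=2
  (1,4) w=2
  (2,6) w=3
  (4,6) w=3
  (1,3) w=4
  (2,5) w=4
  (1,6) w=5
  (3,6) w=7
  (3,4) w=8

Add edge (4,5) w=1 -- no cycle. Running total: 1
Add edge (5,6) w=1 -- no cycle. Running total: 2
Add edge (1,2) w=2 -- no cycle. Running total: 4
Add edge (1,4) w=2 -- no cycle. Running total: 6
Skip edge (2,6) w=3 -- would create cycle
Skip edge (4,6) w=3 -- would create cycle
Add edge (1,3) w=4 -- no cycle. Running total: 10

MST edges: (4,5,w=1), (5,6,w=1), (1,2,w=2), (1,4,w=2), (1,3,w=4)
Total MST weight: 1 + 1 + 2 + 2 + 4 = 10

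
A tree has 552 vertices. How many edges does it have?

A tree on n vertices always has exactly n - 1 edges.
For n = 552: edges = 552 - 1 = 551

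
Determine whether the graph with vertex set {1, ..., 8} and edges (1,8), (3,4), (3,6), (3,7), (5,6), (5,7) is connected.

Step 1: Build adjacency list from edges:
  1: 8
  2: (none)
  3: 4, 6, 7
  4: 3
  5: 6, 7
  6: 3, 5
  7: 3, 5
  8: 1

Step 2: Run BFS/DFS from vertex 1:
  Visited: {1, 8}
  Reached 2 of 8 vertices

Step 3: Only 2 of 8 vertices reached. Graph is disconnected.
Connected components: {1, 8}, {2}, {3, 4, 5, 6, 7}
Answer: No, the graph is not connected (3 components).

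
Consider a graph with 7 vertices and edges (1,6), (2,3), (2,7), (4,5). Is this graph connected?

Step 1: Build adjacency list from edges:
  1: 6
  2: 3, 7
  3: 2
  4: 5
  5: 4
  6: 1
  7: 2

Step 2: Run BFS/DFS from vertex 1:
  Visited: {1, 6}
  Reached 2 of 7 vertices

Step 3: Only 2 of 7 vertices reached. Graph is disconnected.
Connected components: {1, 6}, {2, 3, 7}, {4, 5}
Answer: No, the graph is not connected (3 components).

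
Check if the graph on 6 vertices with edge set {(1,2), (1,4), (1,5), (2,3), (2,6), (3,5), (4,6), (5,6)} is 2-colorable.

Step 1: Attempt 2-coloring using BFS:
  Start at vertex 1, assign color 0
  Color vertex 2 with color 1 (neighbor of 1)
  Color vertex 4 with color 1 (neighbor of 1)
  Color vertex 5 with color 1 (neighbor of 1)
  Color vertex 3 with color 0 (neighbor of 2)
  Color vertex 6 with color 0 (neighbor of 2)

Step 2: 2-coloring succeeded. No conflicts found.
  Set A (color 0): {1, 3, 6}
  Set B (color 1): {2, 4, 5}

The graph is bipartite with partition {1, 3, 6}, {2, 4, 5}.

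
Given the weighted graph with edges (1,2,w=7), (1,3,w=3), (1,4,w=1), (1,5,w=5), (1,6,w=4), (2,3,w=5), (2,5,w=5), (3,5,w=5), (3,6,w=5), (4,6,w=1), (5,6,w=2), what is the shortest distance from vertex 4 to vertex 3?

Step 1: Build adjacency list with weights:
  1: 2(w=7), 3(w=3), 4(w=1), 5(w=5), 6(w=4)
  2: 1(w=7), 3(w=5), 5(w=5)
  3: 1(w=3), 2(w=5), 5(w=5), 6(w=5)
  4: 1(w=1), 6(w=1)
  5: 1(w=5), 2(w=5), 3(w=5), 6(w=2)
  6: 1(w=4), 3(w=5), 4(w=1), 5(w=2)

Step 2: Apply Dijkstra's algorithm from vertex 4:
  Visit vertex 4 (distance=0)
    Update dist[1] = 1
    Update dist[6] = 1
  Visit vertex 1 (distance=1)
    Update dist[2] = 8
    Update dist[3] = 4
    Update dist[5] = 6
  Visit vertex 6 (distance=1)
    Update dist[5] = 3
  Visit vertex 5 (distance=3)
  Visit vertex 3 (distance=4)

Step 3: Shortest path: 4 -> 1 -> 3
Total weight: 1 + 3 = 4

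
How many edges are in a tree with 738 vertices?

A tree on n vertices always has exactly n - 1 edges.
For n = 738: edges = 738 - 1 = 737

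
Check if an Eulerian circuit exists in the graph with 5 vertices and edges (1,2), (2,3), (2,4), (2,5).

Step 1: Find the degree of each vertex:
  deg(1) = 1
  deg(2) = 4
  deg(3) = 1
  deg(4) = 1
  deg(5) = 1

Step 2: Count vertices with odd degree:
  Odd-degree vertices: 1, 3, 4, 5 (4 total)

Step 3: Apply Euler's theorem:
  - Eulerian circuit exists iff graph is connected and all vertices have even degree
  - Eulerian path exists iff graph is connected and has 0 or 2 odd-degree vertices

Graph has 4 odd-degree vertices (need 0 or 2).
Neither Eulerian path nor Eulerian circuit exists.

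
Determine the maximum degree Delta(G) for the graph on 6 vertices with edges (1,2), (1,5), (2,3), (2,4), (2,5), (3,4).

Step 1: Count edges incident to each vertex:
  deg(1) = 2 (neighbors: 2, 5)
  deg(2) = 4 (neighbors: 1, 3, 4, 5)
  deg(3) = 2 (neighbors: 2, 4)
  deg(4) = 2 (neighbors: 2, 3)
  deg(5) = 2 (neighbors: 1, 2)
  deg(6) = 0 (neighbors: none)

Step 2: Find maximum:
  max(2, 4, 2, 2, 2, 0) = 4 (vertex 2)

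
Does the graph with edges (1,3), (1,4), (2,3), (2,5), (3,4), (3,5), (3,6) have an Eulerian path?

Step 1: Find the degree of each vertex:
  deg(1) = 2
  deg(2) = 2
  deg(3) = 5
  deg(4) = 2
  deg(5) = 2
  deg(6) = 1

Step 2: Count vertices with odd degree:
  Odd-degree vertices: 3, 6 (2 total)

Step 3: Apply Euler's theorem:
  - Eulerian circuit exists iff graph is connected and all vertices have even degree
  - Eulerian path exists iff graph is connected and has 0 or 2 odd-degree vertices

Graph is connected with exactly 2 odd-degree vertices (3, 6).
Eulerian path exists (starting and ending at the odd-degree vertices), but no Eulerian circuit.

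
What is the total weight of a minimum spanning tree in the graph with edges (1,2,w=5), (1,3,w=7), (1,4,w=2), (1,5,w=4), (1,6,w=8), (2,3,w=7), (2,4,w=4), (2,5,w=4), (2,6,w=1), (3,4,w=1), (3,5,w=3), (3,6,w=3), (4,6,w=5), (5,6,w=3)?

Apply Kruskal's algorithm (sort edges by weight, add if no cycle):

Sorted edges by weight:
  (2,6) w=1
  (3,4) w=1
  (1,4) w=2
  (3,5) w=3
  (3,6) w=3
  (5,6) w=3
  (1,5) w=4
  (2,4) w=4
  (2,5) w=4
  (1,2) w=5
  (4,6) w=5
  (1,3) w=7
  (2,3) w=7
  (1,6) w=8

Add edge (2,6) w=1 -- no cycle. Running total: 1
Add edge (3,4) w=1 -- no cycle. Running total: 2
Add edge (1,4) w=2 -- no cycle. Running total: 4
Add edge (3,5) w=3 -- no cycle. Running total: 7
Add edge (3,6) w=3 -- no cycle. Running total: 10

MST edges: (2,6,w=1), (3,4,w=1), (1,4,w=2), (3,5,w=3), (3,6,w=3)
Total MST weight: 1 + 1 + 2 + 3 + 3 = 10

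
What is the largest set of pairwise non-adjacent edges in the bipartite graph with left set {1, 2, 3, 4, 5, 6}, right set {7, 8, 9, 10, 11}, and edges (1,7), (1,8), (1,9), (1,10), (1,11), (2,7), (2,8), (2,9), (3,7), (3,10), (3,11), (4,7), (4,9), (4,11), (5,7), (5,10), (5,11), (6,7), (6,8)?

Step 1: List the neighbors of each left vertex:
  1: 7, 8, 9, 10, 11
  2: 7, 8, 9
  3: 7, 10, 11
  4: 7, 9, 11
  5: 7, 10, 11
  6: 7, 8

Step 2: Greedily match left vertices, then look for augmenting paths:
  Match 1 -- 7
  Match 2 -- 8
  Match 3 -- 10
  Match 4 -- 9
  Match 5 -- 11
  No augmenting path remains.

Step 3: Verify this is maximum:
  Matching size 5 = min(|L|, |R|) = min(6, 5), which is an upper bound, so this matching is maximum.

Maximum matching: {(1,7), (2,8), (3,10), (4,9), (5,11)}
Size: 5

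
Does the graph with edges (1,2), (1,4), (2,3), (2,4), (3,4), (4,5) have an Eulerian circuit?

Step 1: Find the degree of each vertex:
  deg(1) = 2
  deg(2) = 3
  deg(3) = 2
  deg(4) = 4
  deg(5) = 1

Step 2: Count vertices with odd degree:
  Odd-degree vertices: 2, 5 (2 total)

Step 3: Apply Euler's theorem:
  - Eulerian circuit exists iff graph is connected and all vertices have even degree
  - Eulerian path exists iff graph is connected and has 0 or 2 odd-degree vertices

Graph is connected with exactly 2 odd-degree vertices (2, 5).
Eulerian path exists (starting and ending at the odd-degree vertices), but no Eulerian circuit.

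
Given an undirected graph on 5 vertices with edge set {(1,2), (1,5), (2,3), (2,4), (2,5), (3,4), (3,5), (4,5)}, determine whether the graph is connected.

Step 1: Build adjacency list from edges:
  1: 2, 5
  2: 1, 3, 4, 5
  3: 2, 4, 5
  4: 2, 3, 5
  5: 1, 2, 3, 4

Step 2: Run BFS/DFS from vertex 1:
  Visited: {1, 2, 5, 3, 4}
  Reached 5 of 5 vertices

Step 3: All 5 vertices reached from vertex 1, so the graph is connected.
Answer: Yes, the graph is connected.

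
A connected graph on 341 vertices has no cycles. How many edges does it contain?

A tree on n vertices always has exactly n - 1 edges.
For n = 341: edges = 341 - 1 = 340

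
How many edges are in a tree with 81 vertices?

A tree on n vertices always has exactly n - 1 edges.
For n = 81: edges = 81 - 1 = 80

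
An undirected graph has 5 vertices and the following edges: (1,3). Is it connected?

Step 1: Build adjacency list from edges:
  1: 3
  2: (none)
  3: 1
  4: (none)
  5: (none)

Step 2: Run BFS/DFS from vertex 1:
  Visited: {1, 3}
  Reached 2 of 5 vertices

Step 3: Only 2 of 5 vertices reached. Graph is disconnected.
Connected components: {1, 3}, {2}, {4}, {5}
Answer: No, the graph is not connected (4 components).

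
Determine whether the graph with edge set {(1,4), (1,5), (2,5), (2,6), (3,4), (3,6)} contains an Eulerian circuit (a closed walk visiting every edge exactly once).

Step 1: Find the degree of each vertex:
  deg(1) = 2
  deg(2) = 2
  deg(3) = 2
  deg(4) = 2
  deg(5) = 2
  deg(6) = 2

Step 2: Count vertices with odd degree:
  All vertices have even degree (0 odd-degree vertices)

Step 3: Apply Euler's theorem:
  - Eulerian circuit exists iff graph is connected and all vertices have even degree
  - Eulerian path exists iff graph is connected and has 0 or 2 odd-degree vertices

Graph is connected with 0 odd-degree vertices.
Both Eulerian circuit and Eulerian path exist.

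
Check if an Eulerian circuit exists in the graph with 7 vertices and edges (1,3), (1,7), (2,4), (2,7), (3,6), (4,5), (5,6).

Step 1: Find the degree of each vertex:
  deg(1) = 2
  deg(2) = 2
  deg(3) = 2
  deg(4) = 2
  deg(5) = 2
  deg(6) = 2
  deg(7) = 2

Step 2: Count vertices with odd degree:
  All vertices have even degree (0 odd-degree vertices)

Step 3: Apply Euler's theorem:
  - Eulerian circuit exists iff graph is connected and all vertices have even degree
  - Eulerian path exists iff graph is connected and has 0 or 2 odd-degree vertices

Graph is connected with 0 odd-degree vertices.
Both Eulerian circuit and Eulerian path exist.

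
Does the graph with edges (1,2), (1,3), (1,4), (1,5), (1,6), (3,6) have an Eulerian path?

Step 1: Find the degree of each vertex:
  deg(1) = 5
  deg(2) = 1
  deg(3) = 2
  deg(4) = 1
  deg(5) = 1
  deg(6) = 2

Step 2: Count vertices with odd degree:
  Odd-degree vertices: 1, 2, 4, 5 (4 total)

Step 3: Apply Euler's theorem:
  - Eulerian circuit exists iff graph is connected and all vertices have even degree
  - Eulerian path exists iff graph is connected and has 0 or 2 odd-degree vertices

Graph has 4 odd-degree vertices (need 0 or 2).
Neither Eulerian path nor Eulerian circuit exists.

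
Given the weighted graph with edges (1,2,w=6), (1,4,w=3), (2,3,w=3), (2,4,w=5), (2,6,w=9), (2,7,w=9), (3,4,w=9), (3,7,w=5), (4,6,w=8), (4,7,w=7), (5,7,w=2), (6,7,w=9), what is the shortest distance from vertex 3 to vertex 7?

Step 1: Build adjacency list with weights:
  1: 2(w=6), 4(w=3)
  2: 1(w=6), 3(w=3), 4(w=5), 6(w=9), 7(w=9)
  3: 2(w=3), 4(w=9), 7(w=5)
  4: 1(w=3), 2(w=5), 3(w=9), 6(w=8), 7(w=7)
  5: 7(w=2)
  6: 2(w=9), 4(w=8), 7(w=9)
  7: 2(w=9), 3(w=5), 4(w=7), 5(w=2), 6(w=9)

Step 2: Apply Dijkstra's algorithm from vertex 3:
  Visit vertex 3 (distance=0)
    Update dist[2] = 3
    Update dist[4] = 9
    Update dist[7] = 5
  Visit vertex 2 (distance=3)
    Update dist[1] = 9
    Update dist[4] = 8
    Update dist[6] = 12
  Visit vertex 7 (distance=5)
    Update dist[5] = 7

Step 3: Shortest path: 3 -> 7
Total weight: 5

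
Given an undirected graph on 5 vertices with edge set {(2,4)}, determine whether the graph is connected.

Step 1: Build adjacency list from edges:
  1: (none)
  2: 4
  3: (none)
  4: 2
  5: (none)

Step 2: Run BFS/DFS from vertex 1:
  Visited: {1}
  Reached 1 of 5 vertices

Step 3: Only 1 of 5 vertices reached. Graph is disconnected.
Connected components: {1}, {2, 4}, {3}, {5}
Answer: No, the graph is not connected (4 components).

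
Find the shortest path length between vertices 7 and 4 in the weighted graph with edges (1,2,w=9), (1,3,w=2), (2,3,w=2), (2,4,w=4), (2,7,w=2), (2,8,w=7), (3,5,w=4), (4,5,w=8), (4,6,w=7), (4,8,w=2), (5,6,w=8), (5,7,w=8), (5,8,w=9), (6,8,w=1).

Step 1: Build adjacency list with weights:
  1: 2(w=9), 3(w=2)
  2: 1(w=9), 3(w=2), 4(w=4), 7(w=2), 8(w=7)
  3: 1(w=2), 2(w=2), 5(w=4)
  4: 2(w=4), 5(w=8), 6(w=7), 8(w=2)
  5: 3(w=4), 4(w=8), 6(w=8), 7(w=8), 8(w=9)
  6: 4(w=7), 5(w=8), 8(w=1)
  7: 2(w=2), 5(w=8)
  8: 2(w=7), 4(w=2), 5(w=9), 6(w=1)

Step 2: Apply Dijkstra's algorithm from vertex 7:
  Visit vertex 7 (distance=0)
    Update dist[2] = 2
    Update dist[5] = 8
  Visit vertex 2 (distance=2)
    Update dist[1] = 11
    Update dist[3] = 4
    Update dist[4] = 6
    Update dist[8] = 9
  Visit vertex 3 (distance=4)
    Update dist[1] = 6
  Visit vertex 1 (distance=6)
  Visit vertex 4 (distance=6)
    Update dist[6] = 13
    Update dist[8] = 8

Step 3: Shortest path: 7 -> 2 -> 4
Total weight: 2 + 4 = 6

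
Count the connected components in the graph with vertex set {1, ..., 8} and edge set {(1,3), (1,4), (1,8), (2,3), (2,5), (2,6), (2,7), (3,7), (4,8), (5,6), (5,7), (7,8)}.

Step 1: Build adjacency list from edges:
  1: 3, 4, 8
  2: 3, 5, 6, 7
  3: 1, 2, 7
  4: 1, 8
  5: 2, 6, 7
  6: 2, 5
  7: 2, 3, 5, 8
  8: 1, 4, 7

Step 2: Run BFS/DFS from vertex 1:
  Visited: {1, 3, 4, 8, 2, 7, 5, 6}
  Reached 8 of 8 vertices

Step 3: All 8 vertices reached from vertex 1, so the graph is connected.
Number of connected components: 1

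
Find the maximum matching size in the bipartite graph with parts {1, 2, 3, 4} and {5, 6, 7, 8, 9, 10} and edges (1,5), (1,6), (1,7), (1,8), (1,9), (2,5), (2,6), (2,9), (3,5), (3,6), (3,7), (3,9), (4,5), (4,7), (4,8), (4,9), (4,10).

Step 1: List the neighbors of each left vertex:
  1: 5, 6, 7, 8, 9
  2: 5, 6, 9
  3: 5, 6, 7, 9
  4: 5, 7, 8, 9, 10

Step 2: Greedily match left vertices, then look for augmenting paths:
  Match 1 -- 5
  Match 2 -- 6
  Match 3 -- 7
  Match 4 -- 8
  No augmenting path remains.

Step 3: Verify this is maximum:
  Matching size 4 = min(|L|, |R|) = min(4, 6), which is an upper bound, so this matching is maximum.

Maximum matching: {(1,5), (2,6), (3,7), (4,8)}
Size: 4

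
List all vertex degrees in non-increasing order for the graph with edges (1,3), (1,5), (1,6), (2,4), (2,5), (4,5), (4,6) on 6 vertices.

Step 1: Count edges incident to each vertex:
  deg(1) = 3 (neighbors: 3, 5, 6)
  deg(2) = 2 (neighbors: 4, 5)
  deg(3) = 1 (neighbors: 1)
  deg(4) = 3 (neighbors: 2, 5, 6)
  deg(5) = 3 (neighbors: 1, 2, 4)
  deg(6) = 2 (neighbors: 1, 4)

Step 2: Sort degrees in non-increasing order:
  Degrees: [3, 2, 1, 3, 3, 2] -> sorted: [3, 3, 3, 2, 2, 1]

Degree sequence: [3, 3, 3, 2, 2, 1]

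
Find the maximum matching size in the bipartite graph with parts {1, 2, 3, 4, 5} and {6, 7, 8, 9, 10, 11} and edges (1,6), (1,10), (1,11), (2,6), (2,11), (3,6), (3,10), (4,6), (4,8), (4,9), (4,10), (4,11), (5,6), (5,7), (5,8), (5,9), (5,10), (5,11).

Step 1: List the neighbors of each left vertex:
  1: 6, 10, 11
  2: 6, 11
  3: 6, 10
  4: 6, 8, 9, 10, 11
  5: 6, 7, 8, 9, 10, 11

Step 2: Greedily match left vertices, then look for augmenting paths:
  Match 1 -- 6
  Match 2 -- 11
  Match 3 -- 10
  Match 4 -- 8
  Match 5 -- 7
  No augmenting path remains.

Step 3: Verify this is maximum:
  Matching size 5 = min(|L|, |R|) = min(5, 6), which is an upper bound, so this matching is maximum.

Maximum matching: {(1,6), (2,11), (3,10), (4,8), (5,7)}
Size: 5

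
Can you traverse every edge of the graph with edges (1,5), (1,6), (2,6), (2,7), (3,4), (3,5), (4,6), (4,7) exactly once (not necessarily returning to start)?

Step 1: Find the degree of each vertex:
  deg(1) = 2
  deg(2) = 2
  deg(3) = 2
  deg(4) = 3
  deg(5) = 2
  deg(6) = 3
  deg(7) = 2

Step 2: Count vertices with odd degree:
  Odd-degree vertices: 4, 6 (2 total)

Step 3: Apply Euler's theorem:
  - Eulerian circuit exists iff graph is connected and all vertices have even degree
  - Eulerian path exists iff graph is connected and has 0 or 2 odd-degree vertices

Graph is connected with exactly 2 odd-degree vertices (4, 6).
Eulerian path exists (starting and ending at the odd-degree vertices), but no Eulerian circuit.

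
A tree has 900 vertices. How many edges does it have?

A tree on n vertices always has exactly n - 1 edges.
For n = 900: edges = 900 - 1 = 899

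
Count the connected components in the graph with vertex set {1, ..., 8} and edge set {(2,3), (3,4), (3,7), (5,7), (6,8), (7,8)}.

Step 1: Build adjacency list from edges:
  1: (none)
  2: 3
  3: 2, 4, 7
  4: 3
  5: 7
  6: 8
  7: 3, 5, 8
  8: 6, 7

Step 2: Run BFS/DFS from vertex 1:
  Visited: {1}
  Reached 1 of 8 vertices

Step 3: Only 1 of 8 vertices reached. Graph is disconnected.
Connected components: {1}, {2, 3, 4, 5, 6, 7, 8}
Number of connected components: 2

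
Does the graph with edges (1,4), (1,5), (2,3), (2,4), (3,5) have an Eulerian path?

Step 1: Find the degree of each vertex:
  deg(1) = 2
  deg(2) = 2
  deg(3) = 2
  deg(4) = 2
  deg(5) = 2

Step 2: Count vertices with odd degree:
  All vertices have even degree (0 odd-degree vertices)

Step 3: Apply Euler's theorem:
  - Eulerian circuit exists iff graph is connected and all vertices have even degree
  - Eulerian path exists iff graph is connected and has 0 or 2 odd-degree vertices

Graph is connected with 0 odd-degree vertices.
Both Eulerian circuit and Eulerian path exist.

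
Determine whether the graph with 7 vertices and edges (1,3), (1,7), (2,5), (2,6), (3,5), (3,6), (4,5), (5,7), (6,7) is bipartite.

Step 1: Attempt 2-coloring using BFS:
  Start at vertex 1, assign color 0
  Color vertex 3 with color 1 (neighbor of 1)
  Color vertex 7 with color 1 (neighbor of 1)
  Color vertex 5 with color 0 (neighbor of 3)
  Color vertex 6 with color 0 (neighbor of 3)
  Color vertex 2 with color 1 (neighbor of 5)
  Color vertex 4 with color 1 (neighbor of 5)

Step 2: 2-coloring succeeded. No conflicts found.
  Set A (color 0): {1, 5, 6}
  Set B (color 1): {2, 3, 4, 7}

The graph is bipartite with partition {1, 5, 6}, {2, 3, 4, 7}.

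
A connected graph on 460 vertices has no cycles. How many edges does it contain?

A tree on n vertices always has exactly n - 1 edges.
For n = 460: edges = 460 - 1 = 459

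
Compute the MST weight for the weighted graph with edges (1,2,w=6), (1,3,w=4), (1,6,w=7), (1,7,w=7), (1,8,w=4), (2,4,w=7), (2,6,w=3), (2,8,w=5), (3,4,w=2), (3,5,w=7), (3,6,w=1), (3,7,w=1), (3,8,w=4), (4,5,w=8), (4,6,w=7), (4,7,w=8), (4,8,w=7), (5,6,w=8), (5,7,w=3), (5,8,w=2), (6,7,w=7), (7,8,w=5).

Apply Kruskal's algorithm (sort edges by weight, add if no cycle):

Sorted edges by weight:
  (3,6) w=1
  (3,7) w=1
  (3,4) w=2
  (5,8) w=2
  (2,6) w=3
  (5,7) w=3
  (1,3) w=4
  (1,8) w=4
  (3,8) w=4
  (2,8) w=5
  (7,8) w=5
  (1,2) w=6
  (1,7) w=7
  (1,6) w=7
  (2,4) w=7
  (3,5) w=7
  (4,6) w=7
  (4,8) w=7
  (6,7) w=7
  (4,5) w=8
  (4,7) w=8
  (5,6) w=8

Add edge (3,6) w=1 -- no cycle. Running total: 1
Add edge (3,7) w=1 -- no cycle. Running total: 2
Add edge (3,4) w=2 -- no cycle. Running total: 4
Add edge (5,8) w=2 -- no cycle. Running total: 6
Add edge (2,6) w=3 -- no cycle. Running total: 9
Add edge (5,7) w=3 -- no cycle. Running total: 12
Add edge (1,3) w=4 -- no cycle. Running total: 16

MST edges: (3,6,w=1), (3,7,w=1), (3,4,w=2), (5,8,w=2), (2,6,w=3), (5,7,w=3), (1,3,w=4)
Total MST weight: 1 + 1 + 2 + 2 + 3 + 3 + 4 = 16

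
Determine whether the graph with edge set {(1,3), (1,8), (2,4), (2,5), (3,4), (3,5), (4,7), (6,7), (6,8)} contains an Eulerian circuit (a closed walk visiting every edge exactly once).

Step 1: Find the degree of each vertex:
  deg(1) = 2
  deg(2) = 2
  deg(3) = 3
  deg(4) = 3
  deg(5) = 2
  deg(6) = 2
  deg(7) = 2
  deg(8) = 2

Step 2: Count vertices with odd degree:
  Odd-degree vertices: 3, 4 (2 total)

Step 3: Apply Euler's theorem:
  - Eulerian circuit exists iff graph is connected and all vertices have even degree
  - Eulerian path exists iff graph is connected and has 0 or 2 odd-degree vertices

Graph is connected with exactly 2 odd-degree vertices (3, 4).
Eulerian path exists (starting and ending at the odd-degree vertices), but no Eulerian circuit.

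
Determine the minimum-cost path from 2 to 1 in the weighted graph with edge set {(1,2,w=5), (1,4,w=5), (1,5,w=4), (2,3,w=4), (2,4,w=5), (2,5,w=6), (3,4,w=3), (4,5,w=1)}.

Step 1: Build adjacency list with weights:
  1: 2(w=5), 4(w=5), 5(w=4)
  2: 1(w=5), 3(w=4), 4(w=5), 5(w=6)
  3: 2(w=4), 4(w=3)
  4: 1(w=5), 2(w=5), 3(w=3), 5(w=1)
  5: 1(w=4), 2(w=6), 4(w=1)

Step 2: Apply Dijkstra's algorithm from vertex 2:
  Visit vertex 2 (distance=0)
    Update dist[1] = 5
    Update dist[3] = 4
    Update dist[4] = 5
    Update dist[5] = 6
  Visit vertex 3 (distance=4)
  Visit vertex 1 (distance=5)

Step 3: Shortest path: 2 -> 1
Total weight: 5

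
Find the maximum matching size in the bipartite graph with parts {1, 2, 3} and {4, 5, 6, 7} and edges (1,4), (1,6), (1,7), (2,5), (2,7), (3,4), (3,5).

Step 1: List the neighbors of each left vertex:
  1: 4, 6, 7
  2: 5, 7
  3: 4, 5

Step 2: Greedily match left vertices, then look for augmenting paths:
  Match 1 -- 6
  Match 2 -- 5
  Match 3 -- 4
  No augmenting path remains.

Step 3: Verify this is maximum:
  Matching size 3 = min(|L|, |R|) = min(3, 4), which is an upper bound, so this matching is maximum.

Maximum matching: {(1,6), (2,5), (3,4)}
Size: 3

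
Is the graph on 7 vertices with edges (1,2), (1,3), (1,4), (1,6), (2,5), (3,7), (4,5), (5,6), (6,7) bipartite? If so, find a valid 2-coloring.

Step 1: Attempt 2-coloring using BFS:
  Start at vertex 1, assign color 0
  Color vertex 2 with color 1 (neighbor of 1)
  Color vertex 3 with color 1 (neighbor of 1)
  Color vertex 4 with color 1 (neighbor of 1)
  Color vertex 6 with color 1 (neighbor of 1)
  Color vertex 5 with color 0 (neighbor of 2)
  Color vertex 7 with color 0 (neighbor of 3)

Step 2: 2-coloring succeeded. No conflicts found.
  Set A (color 0): {1, 5, 7}
  Set B (color 1): {2, 3, 4, 6}

The graph is bipartite with partition {1, 5, 7}, {2, 3, 4, 6}.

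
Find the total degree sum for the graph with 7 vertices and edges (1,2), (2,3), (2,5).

Step 1: Count edges incident to each vertex:
  deg(1) = 1 (neighbors: 2)
  deg(2) = 3 (neighbors: 1, 3, 5)
  deg(3) = 1 (neighbors: 2)
  deg(4) = 0 (neighbors: none)
  deg(5) = 1 (neighbors: 2)
  deg(6) = 0 (neighbors: none)
  deg(7) = 0 (neighbors: none)

Step 2: Sum all degrees:
  1 + 3 + 1 + 0 + 1 + 0 + 0 = 6

Verification: sum of degrees = 2 * |E| = 2 * 3 = 6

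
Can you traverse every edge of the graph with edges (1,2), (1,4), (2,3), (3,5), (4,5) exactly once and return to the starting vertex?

Step 1: Find the degree of each vertex:
  deg(1) = 2
  deg(2) = 2
  deg(3) = 2
  deg(4) = 2
  deg(5) = 2

Step 2: Count vertices with odd degree:
  All vertices have even degree (0 odd-degree vertices)

Step 3: Apply Euler's theorem:
  - Eulerian circuit exists iff graph is connected and all vertices have even degree
  - Eulerian path exists iff graph is connected and has 0 or 2 odd-degree vertices

Graph is connected with 0 odd-degree vertices.
Both Eulerian circuit and Eulerian path exist.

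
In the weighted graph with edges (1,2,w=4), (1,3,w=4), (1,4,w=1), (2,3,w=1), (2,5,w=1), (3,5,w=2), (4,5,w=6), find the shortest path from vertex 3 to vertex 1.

Step 1: Build adjacency list with weights:
  1: 2(w=4), 3(w=4), 4(w=1)
  2: 1(w=4), 3(w=1), 5(w=1)
  3: 1(w=4), 2(w=1), 5(w=2)
  4: 1(w=1), 5(w=6)
  5: 2(w=1), 3(w=2), 4(w=6)

Step 2: Apply Dijkstra's algorithm from vertex 3:
  Visit vertex 3 (distance=0)
    Update dist[1] = 4
    Update dist[2] = 1
    Update dist[5] = 2
  Visit vertex 2 (distance=1)
  Visit vertex 5 (distance=2)
    Update dist[4] = 8
  Visit vertex 1 (distance=4)
    Update dist[4] = 5

Step 3: Shortest path: 3 -> 1
Total weight: 4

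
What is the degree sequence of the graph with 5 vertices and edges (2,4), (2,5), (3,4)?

Step 1: Count edges incident to each vertex:
  deg(1) = 0 (neighbors: none)
  deg(2) = 2 (neighbors: 4, 5)
  deg(3) = 1 (neighbors: 4)
  deg(4) = 2 (neighbors: 2, 3)
  deg(5) = 1 (neighbors: 2)

Step 2: Sort degrees in non-increasing order:
  Degrees: [0, 2, 1, 2, 1] -> sorted: [2, 2, 1, 1, 0]

Degree sequence: [2, 2, 1, 1, 0]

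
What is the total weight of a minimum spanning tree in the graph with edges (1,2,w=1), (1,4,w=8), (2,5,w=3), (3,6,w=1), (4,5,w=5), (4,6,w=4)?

Apply Kruskal's algorithm (sort edges by weight, add if no cycle):

Sorted edges by weight:
  (1,2) w=1
  (3,6) w=1
  (2,5) w=3
  (4,6) w=4
  (4,5) w=5
  (1,4) w=8

Add edge (1,2) w=1 -- no cycle. Running total: 1
Add edge (3,6) w=1 -- no cycle. Running total: 2
Add edge (2,5) w=3 -- no cycle. Running total: 5
Add edge (4,6) w=4 -- no cycle. Running total: 9
Add edge (4,5) w=5 -- no cycle. Running total: 14

MST edges: (1,2,w=1), (3,6,w=1), (2,5,w=3), (4,6,w=4), (4,5,w=5)
Total MST weight: 1 + 1 + 3 + 4 + 5 = 14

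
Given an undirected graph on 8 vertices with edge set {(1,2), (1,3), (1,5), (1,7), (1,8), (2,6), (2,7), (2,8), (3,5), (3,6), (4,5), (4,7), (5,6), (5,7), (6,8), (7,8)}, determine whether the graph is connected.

Step 1: Build adjacency list from edges:
  1: 2, 3, 5, 7, 8
  2: 1, 6, 7, 8
  3: 1, 5, 6
  4: 5, 7
  5: 1, 3, 4, 6, 7
  6: 2, 3, 5, 8
  7: 1, 2, 4, 5, 8
  8: 1, 2, 6, 7

Step 2: Run BFS/DFS from vertex 1:
  Visited: {1, 2, 3, 5, 7, 8, 6, 4}
  Reached 8 of 8 vertices

Step 3: All 8 vertices reached from vertex 1, so the graph is connected.
Answer: Yes, the graph is connected.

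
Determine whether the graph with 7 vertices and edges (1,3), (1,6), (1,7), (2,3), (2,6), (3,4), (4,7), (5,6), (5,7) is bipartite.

Step 1: Attempt 2-coloring using BFS:
  Start at vertex 1, assign color 0
  Color vertex 3 with color 1 (neighbor of 1)
  Color vertex 6 with color 1 (neighbor of 1)
  Color vertex 7 with color 1 (neighbor of 1)
  Color vertex 2 with color 0 (neighbor of 3)
  Color vertex 4 with color 0 (neighbor of 3)
  Color vertex 5 with color 0 (neighbor of 6)

Step 2: 2-coloring succeeded. No conflicts found.
  Set A (color 0): {1, 2, 4, 5}
  Set B (color 1): {3, 6, 7}

The graph is bipartite with partition {1, 2, 4, 5}, {3, 6, 7}.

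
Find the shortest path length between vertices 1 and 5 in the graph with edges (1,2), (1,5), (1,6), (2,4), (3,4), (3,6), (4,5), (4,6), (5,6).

Step 1: Build adjacency list:
  1: 2, 5, 6
  2: 1, 4
  3: 4, 6
  4: 2, 3, 5, 6
  5: 1, 4, 6
  6: 1, 3, 4, 5

Step 2: BFS from vertex 1 to find shortest path to 5:
  vertex 2 reached at distance 1
  vertex 5 reached at distance 1

Step 3: Shortest path: 1 -> 5
Path length: 1 edge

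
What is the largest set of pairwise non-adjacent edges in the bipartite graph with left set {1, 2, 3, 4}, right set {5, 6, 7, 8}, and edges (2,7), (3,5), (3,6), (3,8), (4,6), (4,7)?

Step 1: List the neighbors of each left vertex:
  1: (none)
  2: 7
  3: 5, 6, 8
  4: 6, 7

Step 2: Greedily match left vertices, then look for augmenting paths:
  Match 2 -- 7
  Match 3 -- 5
  Match 4 -- 6
  No augmenting path remains.

Step 3: Verify this is maximum:
  Matching has size 3. The vertex set {2, 3, 4} covers every edge and has size 3; any matching has at most one edge per cover vertex, so 3 is maximum (König's theorem).

Maximum matching: {(2,7), (3,5), (4,6)}
Size: 3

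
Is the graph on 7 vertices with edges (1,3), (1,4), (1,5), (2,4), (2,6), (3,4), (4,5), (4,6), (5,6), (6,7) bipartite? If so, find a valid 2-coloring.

Step 1: Attempt 2-coloring using BFS:
  Start at vertex 1, assign color 0
  Color vertex 3 with color 1 (neighbor of 1)
  Color vertex 4 with color 1 (neighbor of 1)
  Color vertex 5 with color 1 (neighbor of 1)

Step 2: Conflict found! Vertices 3 and 4 are adjacent but have the same color.
This means the graph contains an odd cycle.

The graph is NOT bipartite.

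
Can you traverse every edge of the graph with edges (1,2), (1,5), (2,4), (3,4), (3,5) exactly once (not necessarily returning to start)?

Step 1: Find the degree of each vertex:
  deg(1) = 2
  deg(2) = 2
  deg(3) = 2
  deg(4) = 2
  deg(5) = 2

Step 2: Count vertices with odd degree:
  All vertices have even degree (0 odd-degree vertices)

Step 3: Apply Euler's theorem:
  - Eulerian circuit exists iff graph is connected and all vertices have even degree
  - Eulerian path exists iff graph is connected and has 0 or 2 odd-degree vertices

Graph is connected with 0 odd-degree vertices.
Both Eulerian circuit and Eulerian path exist.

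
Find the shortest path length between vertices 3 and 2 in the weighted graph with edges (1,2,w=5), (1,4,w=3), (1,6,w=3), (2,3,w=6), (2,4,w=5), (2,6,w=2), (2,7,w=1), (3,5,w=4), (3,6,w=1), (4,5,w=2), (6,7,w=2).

Step 1: Build adjacency list with weights:
  1: 2(w=5), 4(w=3), 6(w=3)
  2: 1(w=5), 3(w=6), 4(w=5), 6(w=2), 7(w=1)
  3: 2(w=6), 5(w=4), 6(w=1)
  4: 1(w=3), 2(w=5), 5(w=2)
  5: 3(w=4), 4(w=2)
  6: 1(w=3), 2(w=2), 3(w=1), 7(w=2)
  7: 2(w=1), 6(w=2)

Step 2: Apply Dijkstra's algorithm from vertex 3:
  Visit vertex 3 (distance=0)
    Update dist[2] = 6
    Update dist[5] = 4
    Update dist[6] = 1
  Visit vertex 6 (distance=1)
    Update dist[1] = 4
    Update dist[2] = 3
    Update dist[7] = 3
  Visit vertex 2 (distance=3)
    Update dist[4] = 8

Step 3: Shortest path: 3 -> 6 -> 2
Total weight: 1 + 2 = 3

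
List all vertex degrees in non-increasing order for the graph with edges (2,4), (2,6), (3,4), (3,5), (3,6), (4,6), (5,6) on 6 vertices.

Step 1: Count edges incident to each vertex:
  deg(1) = 0 (neighbors: none)
  deg(2) = 2 (neighbors: 4, 6)
  deg(3) = 3 (neighbors: 4, 5, 6)
  deg(4) = 3 (neighbors: 2, 3, 6)
  deg(5) = 2 (neighbors: 3, 6)
  deg(6) = 4 (neighbors: 2, 3, 4, 5)

Step 2: Sort degrees in non-increasing order:
  Degrees: [0, 2, 3, 3, 2, 4] -> sorted: [4, 3, 3, 2, 2, 0]

Degree sequence: [4, 3, 3, 2, 2, 0]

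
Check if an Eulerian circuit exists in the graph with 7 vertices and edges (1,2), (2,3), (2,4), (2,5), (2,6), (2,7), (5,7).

Step 1: Find the degree of each vertex:
  deg(1) = 1
  deg(2) = 6
  deg(3) = 1
  deg(4) = 1
  deg(5) = 2
  deg(6) = 1
  deg(7) = 2

Step 2: Count vertices with odd degree:
  Odd-degree vertices: 1, 3, 4, 6 (4 total)

Step 3: Apply Euler's theorem:
  - Eulerian circuit exists iff graph is connected and all vertices have even degree
  - Eulerian path exists iff graph is connected and has 0 or 2 odd-degree vertices

Graph has 4 odd-degree vertices (need 0 or 2).
Neither Eulerian path nor Eulerian circuit exists.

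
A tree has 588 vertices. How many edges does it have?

A tree on n vertices always has exactly n - 1 edges.
For n = 588: edges = 588 - 1 = 587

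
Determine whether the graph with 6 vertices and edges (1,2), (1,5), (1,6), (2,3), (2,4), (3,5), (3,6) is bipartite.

Step 1: Attempt 2-coloring using BFS:
  Start at vertex 1, assign color 0
  Color vertex 2 with color 1 (neighbor of 1)
  Color vertex 5 with color 1 (neighbor of 1)
  Color vertex 6 with color 1 (neighbor of 1)
  Color vertex 3 with color 0 (neighbor of 2)
  Color vertex 4 with color 0 (neighbor of 2)

Step 2: 2-coloring succeeded. No conflicts found.
  Set A (color 0): {1, 3, 4}
  Set B (color 1): {2, 5, 6}

The graph is bipartite with partition {1, 3, 4}, {2, 5, 6}.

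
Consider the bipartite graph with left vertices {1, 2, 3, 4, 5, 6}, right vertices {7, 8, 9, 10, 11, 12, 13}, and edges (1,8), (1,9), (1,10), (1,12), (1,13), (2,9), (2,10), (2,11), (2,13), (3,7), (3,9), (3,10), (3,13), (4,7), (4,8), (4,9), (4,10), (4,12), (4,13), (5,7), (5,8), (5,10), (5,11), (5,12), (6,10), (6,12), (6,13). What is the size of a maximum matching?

Step 1: List the neighbors of each left vertex:
  1: 8, 9, 10, 12, 13
  2: 9, 10, 11, 13
  3: 7, 9, 10, 13
  4: 7, 8, 9, 10, 12, 13
  5: 7, 8, 10, 11, 12
  6: 10, 12, 13

Step 2: Greedily match left vertices, then look for augmenting paths:
  Match 1 -- 8
  Match 2 -- 9
  Match 3 -- 7
  Match 4 -- 10
  Match 5 -- 11
  Match 6 -- 12
  No augmenting path remains.

Step 3: Verify this is maximum:
  Matching size 6 = min(|L|, |R|) = min(6, 7), which is an upper bound, so this matching is maximum.

Maximum matching: {(1,8), (2,9), (3,7), (4,10), (5,11), (6,12)}
Size: 6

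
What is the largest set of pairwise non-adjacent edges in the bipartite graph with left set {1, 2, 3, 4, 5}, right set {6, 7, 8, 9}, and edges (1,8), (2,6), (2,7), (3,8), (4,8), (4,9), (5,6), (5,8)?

Step 1: List the neighbors of each left vertex:
  1: 8
  2: 6, 7
  3: 8
  4: 8, 9
  5: 6, 8

Step 2: Greedily match left vertices, then look for augmenting paths:
  Match 1 -- 8
  Match 2 -- 7
  Match 4 -- 9
  Match 5 -- 6
  No augmenting path remains.

Step 3: Verify this is maximum:
  Matching size 4 = min(|L|, |R|) = min(5, 4), which is an upper bound, so this matching is maximum.

Maximum matching: {(1,8), (2,7), (4,9), (5,6)}
Size: 4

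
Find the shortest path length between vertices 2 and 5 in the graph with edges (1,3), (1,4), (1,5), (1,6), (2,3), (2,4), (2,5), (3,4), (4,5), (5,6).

Step 1: Build adjacency list:
  1: 3, 4, 5, 6
  2: 3, 4, 5
  3: 1, 2, 4
  4: 1, 2, 3, 5
  5: 1, 2, 4, 6
  6: 1, 5

Step 2: BFS from vertex 2 to find shortest path to 5:
  vertex 3 reached at distance 1
  vertex 4 reached at distance 1
  vertex 5 reached at distance 1

Step 3: Shortest path: 2 -> 5
Path length: 1 edge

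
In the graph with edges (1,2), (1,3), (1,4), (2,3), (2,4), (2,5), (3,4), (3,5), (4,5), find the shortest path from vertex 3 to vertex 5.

Step 1: Build adjacency list:
  1: 2, 3, 4
  2: 1, 3, 4, 5
  3: 1, 2, 4, 5
  4: 1, 2, 3, 5
  5: 2, 3, 4

Step 2: BFS from vertex 3 to find shortest path to 5:
  vertex 1 reached at distance 1
  vertex 2 reached at distance 1
  vertex 4 reached at distance 1
  vertex 5 reached at distance 1

Step 3: Shortest path: 3 -> 5
Path length: 1 edge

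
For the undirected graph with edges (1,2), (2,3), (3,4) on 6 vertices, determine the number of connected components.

Step 1: Build adjacency list from edges:
  1: 2
  2: 1, 3
  3: 2, 4
  4: 3
  5: (none)
  6: (none)

Step 2: Run BFS/DFS from vertex 1:
  Visited: {1, 2, 3, 4}
  Reached 4 of 6 vertices

Step 3: Only 4 of 6 vertices reached. Graph is disconnected.
Connected components: {1, 2, 3, 4}, {5}, {6}
Number of connected components: 3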